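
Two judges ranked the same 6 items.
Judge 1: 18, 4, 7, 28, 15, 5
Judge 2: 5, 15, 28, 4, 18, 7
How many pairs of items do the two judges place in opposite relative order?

Assign each item its position (1..6) in the first ordering, then rewrite the second ordering as that position sequence:
positions: 18→1, 4→2, 7→3, 28→4, 15→5, 5→6
second ordering as positions: [6, 5, 4, 2, 1, 3]
Discordant pairs = inversions in this position sequence.
6: 5, 4, 2, 1, 3 → 5
5: 4, 2, 1, 3 → 4
4: 2, 1, 3 → 3
2: 1 → 1
1: 0
3: 0
Total: 5 + 4 + 3 + 1 + 0 + 0 = 13

13 discordant pairs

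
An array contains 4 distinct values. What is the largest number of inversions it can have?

6

A reversed (strictly descending) arrangement makes every pair an inversion, giving C(4, 2) inversions.
C(4, 2) = 4·3/2 = 6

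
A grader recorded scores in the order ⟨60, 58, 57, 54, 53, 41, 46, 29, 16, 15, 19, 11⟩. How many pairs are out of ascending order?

Count, for each position, how many later elements it exceeds:
60 → 58, 57, 54, 53, 41, 46, 29, 16, 15, 19, 11 → 11
58 → 57, 54, 53, 41, 46, 29, 16, 15, 19, 11 → 10
57 → 54, 53, 41, 46, 29, 16, 15, 19, 11 → 9
54 → 53, 41, 46, 29, 16, 15, 19, 11 → 8
53 → 41, 46, 29, 16, 15, 19, 11 → 7
41 → 29, 16, 15, 19, 11 → 5
46 → 29, 16, 15, 19, 11 → 5
29 → 16, 15, 19, 11 → 4
16 → 15, 11 → 2
15 → 11 → 1
19 → 11 → 1
11 → none → 0
Sum: 11 + 10 + 9 + 8 + 7 + 5 + 5 + 4 + 2 + 1 + 1 + 0 = 63

Inversions: 63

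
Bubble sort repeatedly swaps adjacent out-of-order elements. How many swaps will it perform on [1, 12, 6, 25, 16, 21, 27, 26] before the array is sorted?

4 swaps

The minimum number of adjacent swaps to sort an array equals its inversion count, since every such swap removes exactly one inversion.
Count inversions — for each element, later elements that are smaller:
1: none → 0
12: 6 → 1
6: none → 0
25: 16, 21 → 2
16: none → 0
21: none → 0
27: 26 → 1
26: none → 0
Total inversions: 0 + 1 + 0 + 2 + 0 + 0 + 1 + 0 = 4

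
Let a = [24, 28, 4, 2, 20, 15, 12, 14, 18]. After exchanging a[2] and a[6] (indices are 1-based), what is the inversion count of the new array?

18

Positions 2 and 6 hold 28 and 15; after swapping, the array is [24, 15, 4, 2, 20, 28, 12, 14, 18].
For each element, count later entries that are smaller:
24: 7
15: 4
4: 1
2: 0
20: 3
28: 3
12: 0
14: 0
18: 0
Sum: 7 + 4 + 1 + 0 + 3 + 3 + 0 + 0 + 0 = 18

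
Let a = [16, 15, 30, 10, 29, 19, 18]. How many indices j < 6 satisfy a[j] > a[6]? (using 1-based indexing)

2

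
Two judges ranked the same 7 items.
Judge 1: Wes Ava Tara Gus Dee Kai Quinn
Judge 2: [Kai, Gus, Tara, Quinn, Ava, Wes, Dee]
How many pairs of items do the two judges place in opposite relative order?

There are 14 discordant pairs.

Assign each item its position (1..7) in the first ordering, then rewrite the second ordering as that position sequence:
positions: Wes→1, Ava→2, Tara→3, Gus→4, Dee→5, Kai→6, Quinn→7
second ordering as positions: [6, 4, 3, 7, 2, 1, 5]
Discordant pairs = inversions in this position sequence.
6: 4, 3, 2, 1, 5 → 5
4: 3, 2, 1 → 3
3: 2, 1 → 2
7: 2, 1, 5 → 3
2: 1 → 1
1: 0
5: 0
Total: 5 + 3 + 2 + 3 + 1 + 0 + 0 = 14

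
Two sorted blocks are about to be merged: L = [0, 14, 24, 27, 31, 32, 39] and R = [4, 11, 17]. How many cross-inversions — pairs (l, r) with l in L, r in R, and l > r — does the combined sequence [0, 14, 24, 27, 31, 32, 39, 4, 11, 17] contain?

17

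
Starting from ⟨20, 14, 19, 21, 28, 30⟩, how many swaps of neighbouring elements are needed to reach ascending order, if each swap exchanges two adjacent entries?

2

Minimum adjacent swaps = number of inversions (each swap of adjacent out-of-order elements removes one inversion and no swap can remove more).
Count inversions — for each element, later elements that are smaller:
20: 14, 19 → 2
14: none → 0
19: none → 0
21: none → 0
28: none → 0
30: none → 0
Total inversions: 2 + 0 + 0 + 0 + 0 + 0 = 2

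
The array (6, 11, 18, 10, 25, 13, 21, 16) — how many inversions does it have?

Element-by-element contributions:
6 → none → 0
11 → 10 → 1
18 → 10, 13, 16 → 3
10 → none → 0
25 → 13, 21, 16 → 3
13 → none → 0
21 → 16 → 1
16 → none → 0
Sum: 0 + 1 + 3 + 0 + 3 + 0 + 1 + 0 = 8

There are 8 inversions.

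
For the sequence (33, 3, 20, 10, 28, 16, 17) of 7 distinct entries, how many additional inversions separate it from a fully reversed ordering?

10

Maximum inversions for 7 distinct elements is C(7, 2) = 7·6/2 = 21.
Current inversions — for each element, count later smaller elements:
33: 6
3: 0
20: 3
10: 0
28: 2
16: 0
17: 0
Current total: 6 + 0 + 3 + 0 + 2 + 0 + 0 = 11
Shortfall: 21 − 11 = 10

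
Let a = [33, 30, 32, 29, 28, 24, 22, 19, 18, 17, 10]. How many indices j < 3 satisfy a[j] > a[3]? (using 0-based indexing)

3

The element at index 3 is 29.
Elements before it: 33, 30, 32
Those larger than 29: 33, 30, 32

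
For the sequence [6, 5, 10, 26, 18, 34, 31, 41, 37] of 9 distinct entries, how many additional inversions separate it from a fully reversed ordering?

Maximum inversions for 9 distinct elements is C(9, 2) = 9·8/2 = 36.
Current inversions — for each element, count later smaller elements:
6: 1
5: 0
10: 0
26: 1
18: 0
34: 1
31: 0
41: 1
37: 0
Current total: 1 + 0 + 0 + 1 + 0 + 1 + 0 + 1 + 0 = 4
Shortfall: 36 − 4 = 32

32 inversions short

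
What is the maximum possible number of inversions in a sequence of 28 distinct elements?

There are 378 inversions.

A reversed (strictly descending) arrangement makes every pair an inversion, giving C(28, 2) inversions.
C(28, 2) = 28·27/2 = 378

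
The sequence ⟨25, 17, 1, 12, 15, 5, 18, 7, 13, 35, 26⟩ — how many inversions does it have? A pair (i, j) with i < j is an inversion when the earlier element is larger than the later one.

For each element, count later entries that are smaller:
25 → 17, 1, 12, 15, 5, 18, 7, 13 → 8
17 → 1, 12, 15, 5, 7, 13 → 6
1 → none → 0
12 → 5, 7 → 2
15 → 5, 7, 13 → 3
5 → none → 0
18 → 7, 13 → 2
7 → none → 0
13 → none → 0
35 → 26 → 1
26 → none → 0
Sum: 8 + 6 + 0 + 2 + 3 + 0 + 2 + 0 + 0 + 1 + 0 = 22

There are 22 inversions.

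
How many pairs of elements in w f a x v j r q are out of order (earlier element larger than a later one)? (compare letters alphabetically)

Sweep left to right; for each value list the smaller values that follow it:
w: 6
f: 1
a: 0
x: 4
v: 3
j: 0
r: 1
q: 0
Sum: 6 + 1 + 0 + 4 + 3 + 0 + 1 + 0 = 15

There are 15 inversions.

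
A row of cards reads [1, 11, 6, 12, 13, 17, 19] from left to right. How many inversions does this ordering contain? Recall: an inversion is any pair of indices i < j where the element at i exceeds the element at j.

Element-by-element contributions:
1 → none → 0
11 → 6 → 1
6 → none → 0
12 → none → 0
13 → none → 0
17 → none → 0
19 → none → 0
Sum: 0 + 1 + 0 + 0 + 0 + 0 + 0 = 1

There is 1 out-of-order pair.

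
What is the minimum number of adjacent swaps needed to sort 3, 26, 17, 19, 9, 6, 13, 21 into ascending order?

There are 13 adjacent swaps.

Minimum adjacent swaps = number of inversions (each swap of adjacent out-of-order elements removes one inversion and no swap can remove more).
Count inversions — for each element, later elements that are smaller:
3: none → 0
26: 17, 19, 9, 6, 13, 21 → 6
17: 9, 6, 13 → 3
19: 9, 6, 13 → 3
9: 6 → 1
6: none → 0
13: none → 0
21: none → 0
Total inversions: 0 + 6 + 3 + 3 + 1 + 0 + 0 + 0 = 13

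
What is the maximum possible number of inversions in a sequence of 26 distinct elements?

325

The maximum occurs when the array is in strictly decreasing order: every one of the C(26, 2) pairs is inverted.
C(26, 2) = 26·25/2 = 325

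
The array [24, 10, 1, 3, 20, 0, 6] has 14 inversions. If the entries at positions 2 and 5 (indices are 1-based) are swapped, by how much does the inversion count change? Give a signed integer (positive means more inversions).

+1

Positions 2 and 5 hold 10 and 20; after swapping, the array is [24, 20, 1, 3, 10, 0, 6].
Element-by-element contributions:
24: 6
20: 5
1: 1
3: 1
10: 2
0: 0
6: 0
Sum: 6 + 5 + 1 + 1 + 2 + 0 + 0 = 15
Change: 15 − 14 = +1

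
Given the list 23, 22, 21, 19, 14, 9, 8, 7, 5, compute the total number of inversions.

36

For each element, count later entries that are smaller:
23 → 22, 21, 19, 14, 9, 8, 7, 5 → 8
22 → 21, 19, 14, 9, 8, 7, 5 → 7
21 → 19, 14, 9, 8, 7, 5 → 6
19 → 14, 9, 8, 7, 5 → 5
14 → 9, 8, 7, 5 → 4
9 → 8, 7, 5 → 3
8 → 7, 5 → 2
7 → 5 → 1
5 → none → 0
Sum: 8 + 7 + 6 + 5 + 4 + 3 + 2 + 1 + 0 = 36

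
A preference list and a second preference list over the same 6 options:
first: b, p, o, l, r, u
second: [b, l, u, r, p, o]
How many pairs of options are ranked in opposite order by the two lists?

Assign each item its position (1..6) in the first ordering, then rewrite the second ordering as that position sequence:
positions: b→1, p→2, o→3, l→4, r→5, u→6
second ordering as positions: [1, 4, 6, 5, 2, 3]
Discordant pairs = inversions in this position sequence.
1: 0
4: 2, 3 → 2
6: 5, 2, 3 → 3
5: 2, 3 → 2
2: 0
3: 0
Total: 0 + 2 + 3 + 2 + 0 + 0 = 7

7 pairs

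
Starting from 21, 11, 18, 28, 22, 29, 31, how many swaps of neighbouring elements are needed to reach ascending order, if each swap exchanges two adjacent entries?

Each adjacent swap fixes exactly one inversion, so the minimum swap count equals the number of inversions.
Count inversions — for each element, later elements that are smaller:
21: 11, 18 → 2
11: none → 0
18: none → 0
28: 22 → 1
22: none → 0
29: none → 0
31: none → 0
Total inversions: 2 + 0 + 0 + 1 + 0 + 0 + 0 = 3

3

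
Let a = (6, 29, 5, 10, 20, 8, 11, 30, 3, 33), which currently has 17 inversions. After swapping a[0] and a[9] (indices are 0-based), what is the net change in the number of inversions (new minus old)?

+13

Positions 0 and 9 hold 6 and 33; after swapping, the array is [33, 29, 5, 10, 20, 8, 11, 30, 3, 6].
Sweep left to right; for each value list the smaller values that follow it:
33: 9
29: 7
5: 1
10: 3
20: 4
8: 2
11: 2
30: 2
3: 0
6: 0
Sum: 9 + 7 + 1 + 3 + 4 + 2 + 2 + 2 + 0 + 0 = 30
Change: 30 − 17 = +13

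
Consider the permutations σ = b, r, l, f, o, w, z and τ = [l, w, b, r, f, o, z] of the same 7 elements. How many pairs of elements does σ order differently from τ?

6 discordant pairs

Assign each item its position (1..7) in the first ordering, then rewrite the second ordering as that position sequence:
positions: b→1, r→2, l→3, f→4, o→5, w→6, z→7
second ordering as positions: [3, 6, 1, 2, 4, 5, 7]
Discordant pairs = inversions in this position sequence.
3: 1, 2 → 2
6: 1, 2, 4, 5 → 4
1: 0
2: 0
4: 0
5: 0
7: 0
Total: 2 + 4 + 0 + 0 + 0 + 0 + 0 = 6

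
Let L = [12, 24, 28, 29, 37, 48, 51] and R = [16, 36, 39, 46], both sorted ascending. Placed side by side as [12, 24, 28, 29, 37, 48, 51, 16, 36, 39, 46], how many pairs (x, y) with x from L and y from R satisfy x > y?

13 split inversions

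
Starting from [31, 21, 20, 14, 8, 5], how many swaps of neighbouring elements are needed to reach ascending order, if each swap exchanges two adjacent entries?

There are 15 adjacent swaps.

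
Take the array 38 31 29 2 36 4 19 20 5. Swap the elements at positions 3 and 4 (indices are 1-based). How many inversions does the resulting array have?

Positions 3 and 4 hold 29 and 2; after swapping, the array is [38, 31, 2, 29, 36, 4, 19, 20, 5].
Sweep left to right; for each value list the smaller values that follow it:
38 → 31, 2, 29, 36, 4, 19, 20, 5 → 8
31 → 2, 29, 4, 19, 20, 5 → 6
2 → none → 0
29 → 4, 19, 20, 5 → 4
36 → 4, 19, 20, 5 → 4
4 → none → 0
19 → 5 → 1
20 → 5 → 1
5 → none → 0
Sum: 8 + 6 + 0 + 4 + 4 + 0 + 1 + 1 + 0 = 24

24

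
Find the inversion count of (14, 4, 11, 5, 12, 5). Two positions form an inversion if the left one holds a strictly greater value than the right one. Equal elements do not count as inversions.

8 out-of-order pairs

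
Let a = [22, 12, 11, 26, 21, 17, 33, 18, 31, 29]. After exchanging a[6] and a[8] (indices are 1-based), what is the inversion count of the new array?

Positions 6 and 8 hold 17 and 18; after swapping, the array is [22, 12, 11, 26, 21, 18, 33, 17, 31, 29].
Element-by-element contributions:
22: 5
12: 1
11: 0
26: 3
21: 2
18: 1
33: 3
17: 0
31: 1
29: 0
Sum: 5 + 1 + 0 + 3 + 2 + 1 + 3 + 0 + 1 + 0 = 16

16 inversions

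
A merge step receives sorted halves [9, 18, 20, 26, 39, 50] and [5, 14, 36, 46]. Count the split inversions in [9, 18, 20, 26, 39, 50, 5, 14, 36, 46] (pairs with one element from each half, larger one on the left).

14 cross-inversions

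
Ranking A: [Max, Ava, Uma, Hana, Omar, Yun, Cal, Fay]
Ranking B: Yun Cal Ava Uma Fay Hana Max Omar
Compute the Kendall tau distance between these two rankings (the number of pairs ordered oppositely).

Assign each item its position (1..8) in the first ordering, then rewrite the second ordering as that position sequence:
positions: Max→1, Ava→2, Uma→3, Hana→4, Omar→5, Yun→6, Cal→7, Fay→8
second ordering as positions: [6, 7, 2, 3, 8, 4, 1, 5]
Discordant pairs = inversions in this position sequence.
6: 2, 3, 4, 1, 5 → 5
7: 2, 3, 4, 1, 5 → 5
2: 1 → 1
3: 1 → 1
8: 4, 1, 5 → 3
4: 1 → 1
1: 0
5: 0
Total: 5 + 5 + 1 + 1 + 3 + 1 + 0 + 0 = 16

16 discordant pairs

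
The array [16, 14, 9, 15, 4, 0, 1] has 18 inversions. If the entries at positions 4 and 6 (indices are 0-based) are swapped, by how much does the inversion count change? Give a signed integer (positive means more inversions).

-1

Positions 4 and 6 hold 4 and 1; after swapping, the array is [16, 14, 9, 15, 1, 0, 4].
Count, for each position, how many later elements it exceeds:
16: 6
14: 4
9: 3
15: 3
1: 1
0: 0
4: 0
Sum: 6 + 4 + 3 + 3 + 1 + 0 + 0 = 17
Change: 17 − 18 = -1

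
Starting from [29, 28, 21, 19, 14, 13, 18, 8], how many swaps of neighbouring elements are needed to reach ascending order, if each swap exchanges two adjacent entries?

26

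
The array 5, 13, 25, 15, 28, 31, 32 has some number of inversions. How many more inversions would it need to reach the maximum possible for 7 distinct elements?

20

Maximum inversions for 7 distinct elements is C(7, 2) = 7·6/2 = 21.
Current inversions — for each element, count later smaller elements:
5: 0
13: 0
25: 1
15: 0
28: 0
31: 0
32: 0
Current total: 0 + 0 + 1 + 0 + 0 + 0 + 0 = 1
Shortfall: 21 − 1 = 20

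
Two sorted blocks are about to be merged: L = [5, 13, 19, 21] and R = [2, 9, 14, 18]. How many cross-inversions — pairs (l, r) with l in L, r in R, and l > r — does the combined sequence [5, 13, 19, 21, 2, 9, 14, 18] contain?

11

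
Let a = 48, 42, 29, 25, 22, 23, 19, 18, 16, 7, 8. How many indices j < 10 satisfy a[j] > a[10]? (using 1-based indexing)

9

The element at index 10 is 7.
Elements before it: 48, 42, 29, 25, 22, 23, 19, 18, 16
Those larger than 7: 48, 42, 29, 25, 22, 23, 19, 18, 16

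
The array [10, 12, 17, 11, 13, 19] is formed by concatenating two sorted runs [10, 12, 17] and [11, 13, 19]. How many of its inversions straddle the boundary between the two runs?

Count, for every r in R, how many entries of L exceed r:
r = 11: 12, 17 → 2
r = 13: 17 → 1
r = 19: none → 0
Cross-inversions: 2 + 1 + 0 = 3

There are 3 cross-inversions.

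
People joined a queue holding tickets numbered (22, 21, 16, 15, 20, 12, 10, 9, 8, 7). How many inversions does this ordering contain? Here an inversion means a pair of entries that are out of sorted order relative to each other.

Sweep left to right; for each value list the smaller values that follow it:
22: 9
21: 8
16: 6
15: 5
20: 5
12: 4
10: 3
9: 2
8: 1
7: 0
Sum: 9 + 8 + 6 + 5 + 5 + 4 + 3 + 2 + 1 + 0 = 43

43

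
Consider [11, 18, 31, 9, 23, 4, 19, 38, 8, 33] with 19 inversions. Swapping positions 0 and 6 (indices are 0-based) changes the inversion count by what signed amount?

Positions 0 and 6 hold 11 and 19; after swapping, the array is [19, 18, 31, 9, 23, 4, 11, 38, 8, 33].
Sweep left to right; for each value list the smaller values that follow it:
19 → 18, 9, 4, 11, 8 → 5
18 → 9, 4, 11, 8 → 4
31 → 9, 23, 4, 11, 8 → 5
9 → 4, 8 → 2
23 → 4, 11, 8 → 3
4 → none → 0
11 → 8 → 1
38 → 8, 33 → 2
8 → none → 0
33 → none → 0
Sum: 5 + 4 + 5 + 2 + 3 + 0 + 1 + 2 + 0 + 0 = 22
Change: 22 − 19 = +3

+3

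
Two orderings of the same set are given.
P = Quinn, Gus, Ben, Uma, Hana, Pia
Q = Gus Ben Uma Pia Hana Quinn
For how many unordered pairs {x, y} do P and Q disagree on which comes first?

Assign each item its position (1..6) in the first ordering, then rewrite the second ordering as that position sequence:
positions: Quinn→1, Gus→2, Ben→3, Uma→4, Hana→5, Pia→6
second ordering as positions: [2, 3, 4, 6, 5, 1]
Discordant pairs = inversions in this position sequence.
2: 1 → 1
3: 1 → 1
4: 1 → 1
6: 5, 1 → 2
5: 1 → 1
1: 0
Total: 1 + 1 + 1 + 2 + 1 + 0 = 6

6 disagreeing pairs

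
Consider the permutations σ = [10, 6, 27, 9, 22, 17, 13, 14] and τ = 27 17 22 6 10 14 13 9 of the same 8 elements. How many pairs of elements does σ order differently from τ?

Assign each item its position (1..8) in the first ordering, then rewrite the second ordering as that position sequence:
positions: 10→1, 6→2, 27→3, 9→4, 22→5, 17→6, 13→7, 14→8
second ordering as positions: [3, 6, 5, 2, 1, 8, 7, 4]
Discordant pairs = inversions in this position sequence.
3: 2, 1 → 2
6: 5, 2, 1, 4 → 4
5: 2, 1, 4 → 3
2: 1 → 1
1: 0
8: 7, 4 → 2
7: 4 → 1
4: 0
Total: 2 + 4 + 3 + 1 + 0 + 2 + 1 + 0 = 13

13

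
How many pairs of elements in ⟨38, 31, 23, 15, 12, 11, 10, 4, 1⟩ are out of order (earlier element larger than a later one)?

36 out-of-order pairs

Element-by-element contributions:
38 → 31, 23, 15, 12, 11, 10, 4, 1 → 8
31 → 23, 15, 12, 11, 10, 4, 1 → 7
23 → 15, 12, 11, 10, 4, 1 → 6
15 → 12, 11, 10, 4, 1 → 5
12 → 11, 10, 4, 1 → 4
11 → 10, 4, 1 → 3
10 → 4, 1 → 2
4 → 1 → 1
1 → none → 0
Sum: 8 + 7 + 6 + 5 + 4 + 3 + 2 + 1 + 0 = 36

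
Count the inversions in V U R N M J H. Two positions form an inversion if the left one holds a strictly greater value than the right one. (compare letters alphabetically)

21 inversions

Count, for each position, how many later elements it exceeds:
V → U, R, N, M, J, H → 6
U → R, N, M, J, H → 5
R → N, M, J, H → 4
N → M, J, H → 3
M → J, H → 2
J → H → 1
H → none → 0
Sum: 6 + 5 + 4 + 3 + 2 + 1 + 0 = 21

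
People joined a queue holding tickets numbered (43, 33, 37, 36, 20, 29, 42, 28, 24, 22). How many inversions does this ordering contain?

Element-by-element contributions:
43 → 33, 37, 36, 20, 29, 42, 28, 24, 22 → 9
33 → 20, 29, 28, 24, 22 → 5
37 → 36, 20, 29, 28, 24, 22 → 6
36 → 20, 29, 28, 24, 22 → 5
20 → none → 0
29 → 28, 24, 22 → 3
42 → 28, 24, 22 → 3
28 → 24, 22 → 2
24 → 22 → 1
22 → none → 0
Sum: 9 + 5 + 6 + 5 + 0 + 3 + 3 + 2 + 1 + 0 = 34

34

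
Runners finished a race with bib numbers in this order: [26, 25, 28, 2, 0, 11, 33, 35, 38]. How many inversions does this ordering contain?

There are 11 out-of-order pairs.

Count, for each position, how many later elements it exceeds:
26 → 25, 2, 0, 11 → 4
25 → 2, 0, 11 → 3
28 → 2, 0, 11 → 3
2 → 0 → 1
0 → none → 0
11 → none → 0
33 → none → 0
35 → none → 0
38 → none → 0
Sum: 4 + 3 + 3 + 1 + 0 + 0 + 0 + 0 + 0 = 11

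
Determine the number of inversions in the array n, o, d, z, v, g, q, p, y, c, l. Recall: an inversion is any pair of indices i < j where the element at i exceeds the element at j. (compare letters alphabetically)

Element-by-element contributions:
n: 4
o: 4
d: 1
z: 7
v: 5
g: 1
q: 3
p: 2
y: 2
c: 0
l: 0
Sum: 4 + 4 + 1 + 7 + 5 + 1 + 3 + 2 + 2 + 0 + 0 = 29

29 out-of-order pairs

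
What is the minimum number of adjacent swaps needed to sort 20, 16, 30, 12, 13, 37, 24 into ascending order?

9 adjacent swaps

Each adjacent swap fixes exactly one inversion, so the minimum swap count equals the number of inversions.
Count inversions — for each element, later elements that are smaller:
20: 16, 12, 13 → 3
16: 12, 13 → 2
30: 12, 13, 24 → 3
12: none → 0
13: none → 0
37: 24 → 1
24: none → 0
Total inversions: 3 + 2 + 3 + 0 + 0 + 1 + 0 = 9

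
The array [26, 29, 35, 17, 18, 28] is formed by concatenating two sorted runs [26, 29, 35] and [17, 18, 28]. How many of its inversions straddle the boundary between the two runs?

8

Count, for every r in R, how many entries of L exceed r:
r = 17: 26, 29, 35 → 3
r = 18: 26, 29, 35 → 3
r = 28: 29, 35 → 2
Cross-inversions: 3 + 3 + 2 = 8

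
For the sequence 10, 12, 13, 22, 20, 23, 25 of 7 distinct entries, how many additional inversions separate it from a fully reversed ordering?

20

Maximum inversions for 7 distinct elements is C(7, 2) = 7·6/2 = 21.
Current inversions — for each element, count later smaller elements:
10: 0
12: 0
13: 0
22: 1
20: 0
23: 0
25: 0
Current total: 0 + 0 + 0 + 1 + 0 + 0 + 0 = 1
Shortfall: 21 − 1 = 20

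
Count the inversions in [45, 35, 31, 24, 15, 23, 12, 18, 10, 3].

For each element, count later entries that are smaller:
45 → 35, 31, 24, 15, 23, 12, 18, 10, 3 → 9
35 → 31, 24, 15, 23, 12, 18, 10, 3 → 8
31 → 24, 15, 23, 12, 18, 10, 3 → 7
24 → 15, 23, 12, 18, 10, 3 → 6
15 → 12, 10, 3 → 3
23 → 12, 18, 10, 3 → 4
12 → 10, 3 → 2
18 → 10, 3 → 2
10 → 3 → 1
3 → none → 0
Sum: 9 + 8 + 7 + 6 + 3 + 4 + 2 + 2 + 1 + 0 = 42

42 out-of-order pairs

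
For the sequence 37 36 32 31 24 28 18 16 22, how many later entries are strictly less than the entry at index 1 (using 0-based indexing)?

The element at index 1 is 36.
Elements after it: 32, 31, 24, 28, 18, 16, 22
Those smaller than 36: 32, 31, 24, 28, 18, 16, 22

7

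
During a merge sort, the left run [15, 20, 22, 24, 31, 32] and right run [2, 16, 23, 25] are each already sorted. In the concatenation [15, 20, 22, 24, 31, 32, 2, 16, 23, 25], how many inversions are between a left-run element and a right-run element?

Count, for every r in R, how many entries of L exceed r:
r = 2: 15, 20, 22, 24, 31, 32 → 6
r = 16: 20, 22, 24, 31, 32 → 5
r = 23: 24, 31, 32 → 3
r = 25: 31, 32 → 2
Cross-inversions: 6 + 5 + 3 + 2 = 16

Cross-inversions: 16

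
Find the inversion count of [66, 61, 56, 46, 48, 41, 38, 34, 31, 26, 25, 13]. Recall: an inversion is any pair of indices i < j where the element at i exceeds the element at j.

65

Element-by-element contributions:
66: 11
61: 10
56: 9
46: 7
48: 7
41: 6
38: 5
34: 4
31: 3
26: 2
25: 1
13: 0
Sum: 11 + 10 + 9 + 7 + 7 + 6 + 5 + 4 + 3 + 2 + 1 + 0 = 65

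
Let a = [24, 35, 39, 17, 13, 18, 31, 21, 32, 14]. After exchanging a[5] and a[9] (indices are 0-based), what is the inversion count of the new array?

There are 25 inversions.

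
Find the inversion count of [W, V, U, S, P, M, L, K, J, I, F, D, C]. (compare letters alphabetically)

For each element, count later entries that are smaller:
W: 12
V: 11
U: 10
S: 9
P: 8
M: 7
L: 6
K: 5
J: 4
I: 3
F: 2
D: 1
C: 0
Sum: 12 + 11 + 10 + 9 + 8 + 7 + 6 + 5 + 4 + 3 + 2 + 1 + 0 = 78

78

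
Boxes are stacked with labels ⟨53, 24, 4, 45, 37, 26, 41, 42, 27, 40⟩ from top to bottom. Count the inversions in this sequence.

Out-of-order pairs: 22

For each element, count later entries that are smaller:
53: 9
24: 1
4: 0
45: 6
37: 2
26: 0
41: 2
42: 2
27: 0
40: 0
Sum: 9 + 1 + 0 + 6 + 2 + 0 + 2 + 2 + 0 + 0 = 22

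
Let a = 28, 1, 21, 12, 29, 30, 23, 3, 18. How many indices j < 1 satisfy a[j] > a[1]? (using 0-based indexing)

The element at index 1 is 1.
Elements before it: 28
Those larger than 1: 28

1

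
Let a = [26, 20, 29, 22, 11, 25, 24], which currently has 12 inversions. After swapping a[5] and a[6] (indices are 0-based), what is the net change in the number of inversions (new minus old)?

-1

Positions 5 and 6 hold 25 and 24; after swapping, the array is [26, 20, 29, 22, 11, 24, 25].
Sweep left to right; for each value list the smaller values that follow it:
26: 5
20: 1
29: 4
22: 1
11: 0
24: 0
25: 0
Sum: 5 + 1 + 4 + 1 + 0 + 0 + 0 = 11
Change: 11 − 12 = -1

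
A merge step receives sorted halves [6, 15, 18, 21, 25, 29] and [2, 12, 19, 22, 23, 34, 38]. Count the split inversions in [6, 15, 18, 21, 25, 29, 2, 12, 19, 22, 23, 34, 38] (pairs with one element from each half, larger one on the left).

Split inversions: 18

Take each right-half value and tally the left-half values above it:
r = 2: 6, 15, 18, 21, 25, 29 → 6
r = 12: 15, 18, 21, 25, 29 → 5
r = 19: 21, 25, 29 → 3
r = 22: 25, 29 → 2
r = 23: 25, 29 → 2
r = 34: none → 0
r = 38: none → 0
Cross-inversions: 6 + 5 + 3 + 2 + 2 + 0 + 0 = 18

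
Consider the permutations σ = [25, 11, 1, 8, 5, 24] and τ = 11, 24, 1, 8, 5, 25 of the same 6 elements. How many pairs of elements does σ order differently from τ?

8

Assign each item its position (1..6) in the first ordering, then rewrite the second ordering as that position sequence:
positions: 25→1, 11→2, 1→3, 8→4, 5→5, 24→6
second ordering as positions: [2, 6, 3, 4, 5, 1]
Discordant pairs = inversions in this position sequence.
2: 1 → 1
6: 3, 4, 5, 1 → 4
3: 1 → 1
4: 1 → 1
5: 1 → 1
1: 0
Total: 1 + 4 + 1 + 1 + 1 + 0 = 8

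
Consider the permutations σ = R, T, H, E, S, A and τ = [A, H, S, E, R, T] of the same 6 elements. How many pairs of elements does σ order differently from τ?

Assign each item its position (1..6) in the first ordering, then rewrite the second ordering as that position sequence:
positions: R→1, T→2, H→3, E→4, S→5, A→6
second ordering as positions: [6, 3, 5, 4, 1, 2]
Discordant pairs = inversions in this position sequence.
6: 3, 5, 4, 1, 2 → 5
3: 1, 2 → 2
5: 4, 1, 2 → 3
4: 1, 2 → 2
1: 0
2: 0
Total: 5 + 2 + 3 + 2 + 0 + 0 = 12

12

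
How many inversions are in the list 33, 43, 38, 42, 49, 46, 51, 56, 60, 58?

There are 4 inversions.

For each element, count later entries that are smaller:
33 → none → 0
43 → 38, 42 → 2
38 → none → 0
42 → none → 0
49 → 46 → 1
46 → none → 0
51 → none → 0
56 → none → 0
60 → 58 → 1
58 → none → 0
Sum: 0 + 2 + 0 + 0 + 1 + 0 + 0 + 0 + 1 + 0 = 4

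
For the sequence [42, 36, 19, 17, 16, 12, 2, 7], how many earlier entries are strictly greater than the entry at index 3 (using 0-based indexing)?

The element at index 3 is 17.
Elements before it: 42, 36, 19
Those larger than 17: 42, 36, 19

3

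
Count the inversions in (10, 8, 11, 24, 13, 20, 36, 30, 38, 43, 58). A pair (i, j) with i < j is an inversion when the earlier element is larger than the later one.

4 inversions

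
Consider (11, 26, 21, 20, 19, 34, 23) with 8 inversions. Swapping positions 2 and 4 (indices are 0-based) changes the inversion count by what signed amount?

-3

Positions 2 and 4 hold 21 and 19; after swapping, the array is [11, 26, 19, 20, 21, 34, 23].
For each element, count later entries that are smaller:
11: 0
26: 4
19: 0
20: 0
21: 0
34: 1
23: 0
Sum: 0 + 4 + 0 + 0 + 0 + 1 + 0 = 5
Change: 5 − 8 = -3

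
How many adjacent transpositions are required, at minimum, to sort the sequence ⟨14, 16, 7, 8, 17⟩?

Minimum adjacent swaps = number of inversions (each swap of adjacent out-of-order elements removes one inversion and no swap can remove more).
Count inversions — for each element, later elements that are smaller:
14: 7, 8 → 2
16: 7, 8 → 2
7: none → 0
8: none → 0
17: none → 0
Total inversions: 2 + 2 + 0 + 0 + 0 = 4

4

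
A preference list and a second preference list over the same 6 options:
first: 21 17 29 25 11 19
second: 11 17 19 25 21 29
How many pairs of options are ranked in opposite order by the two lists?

10

Assign each item its position (1..6) in the first ordering, then rewrite the second ordering as that position sequence:
positions: 21→1, 17→2, 29→3, 25→4, 11→5, 19→6
second ordering as positions: [5, 2, 6, 4, 1, 3]
Discordant pairs = inversions in this position sequence.
5: 2, 4, 1, 3 → 4
2: 1 → 1
6: 4, 1, 3 → 3
4: 1, 3 → 2
1: 0
3: 0
Total: 4 + 1 + 3 + 2 + 0 + 0 = 10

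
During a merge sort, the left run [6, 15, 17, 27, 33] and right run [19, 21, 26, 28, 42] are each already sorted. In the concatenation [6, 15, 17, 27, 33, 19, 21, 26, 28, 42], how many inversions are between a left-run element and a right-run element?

Cross-inversions: 7

Count, for every r in R, how many entries of L exceed r:
r = 19: 27, 33 → 2
r = 21: 27, 33 → 2
r = 26: 27, 33 → 2
r = 28: 33 → 1
r = 42: none → 0
Cross-inversions: 2 + 2 + 2 + 1 + 0 = 7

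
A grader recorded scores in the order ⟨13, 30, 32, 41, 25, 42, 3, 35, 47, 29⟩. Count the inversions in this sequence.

17 inversions

For each element, count later entries that are smaller:
13 → 3 → 1
30 → 25, 3, 29 → 3
32 → 25, 3, 29 → 3
41 → 25, 3, 35, 29 → 4
25 → 3 → 1
42 → 3, 35, 29 → 3
3 → none → 0
35 → 29 → 1
47 → 29 → 1
29 → none → 0
Sum: 1 + 3 + 3 + 4 + 1 + 3 + 0 + 1 + 1 + 0 = 17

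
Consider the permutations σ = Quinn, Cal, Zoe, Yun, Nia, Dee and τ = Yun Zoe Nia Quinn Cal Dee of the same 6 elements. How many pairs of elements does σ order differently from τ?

Assign each item its position (1..6) in the first ordering, then rewrite the second ordering as that position sequence:
positions: Quinn→1, Cal→2, Zoe→3, Yun→4, Nia→5, Dee→6
second ordering as positions: [4, 3, 5, 1, 2, 6]
Discordant pairs = inversions in this position sequence.
4: 3, 1, 2 → 3
3: 1, 2 → 2
5: 1, 2 → 2
1: 0
2: 0
6: 0
Total: 3 + 2 + 2 + 0 + 0 + 0 = 7

7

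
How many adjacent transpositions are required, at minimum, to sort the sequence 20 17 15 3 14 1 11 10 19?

24

Each adjacent swap fixes exactly one inversion, so the minimum swap count equals the number of inversions.
Count inversions — for each element, later elements that are smaller:
20: 17, 15, 3, 14, 1, 11, 10, 19 → 8
17: 15, 3, 14, 1, 11, 10 → 6
15: 3, 14, 1, 11, 10 → 5
3: 1 → 1
14: 1, 11, 10 → 3
1: none → 0
11: 10 → 1
10: none → 0
19: none → 0
Total inversions: 8 + 6 + 5 + 1 + 3 + 0 + 1 + 0 + 0 = 24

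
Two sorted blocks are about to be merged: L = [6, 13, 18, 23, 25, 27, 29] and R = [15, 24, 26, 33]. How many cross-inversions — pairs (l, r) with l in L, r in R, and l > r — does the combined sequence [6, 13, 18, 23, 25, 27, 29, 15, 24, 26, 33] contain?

Take each right-half value and tally the left-half values above it:
r = 15: 18, 23, 25, 27, 29 → 5
r = 24: 25, 27, 29 → 3
r = 26: 27, 29 → 2
r = 33: none → 0
Cross-inversions: 5 + 3 + 2 + 0 = 10

Cross-inversions: 10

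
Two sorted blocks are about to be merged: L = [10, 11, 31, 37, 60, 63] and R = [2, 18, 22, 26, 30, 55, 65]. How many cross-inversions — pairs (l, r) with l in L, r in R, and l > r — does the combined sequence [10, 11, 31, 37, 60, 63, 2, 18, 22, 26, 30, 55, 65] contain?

Take each right-half value and tally the left-half values above it:
r = 2: 10, 11, 31, 37, 60, 63 → 6
r = 18: 31, 37, 60, 63 → 4
r = 22: 31, 37, 60, 63 → 4
r = 26: 31, 37, 60, 63 → 4
r = 30: 31, 37, 60, 63 → 4
r = 55: 60, 63 → 2
r = 65: none → 0
Cross-inversions: 6 + 4 + 4 + 4 + 4 + 2 + 0 = 24

24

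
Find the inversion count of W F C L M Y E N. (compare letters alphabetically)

Element-by-element contributions:
W → F, C, L, M, E, N → 6
F → C, E → 2
C → none → 0
L → E → 1
M → E → 1
Y → E, N → 2
E → none → 0
N → none → 0
Sum: 6 + 2 + 0 + 1 + 1 + 2 + 0 + 0 = 12

12 inversions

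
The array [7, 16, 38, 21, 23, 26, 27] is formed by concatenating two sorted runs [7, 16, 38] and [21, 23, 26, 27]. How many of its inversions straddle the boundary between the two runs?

4 split inversions

For each element r of the right run, count left-run elements greater than r:
r = 21: 38 → 1
r = 23: 38 → 1
r = 26: 38 → 1
r = 27: 38 → 1
Cross-inversions: 1 + 1 + 1 + 1 = 4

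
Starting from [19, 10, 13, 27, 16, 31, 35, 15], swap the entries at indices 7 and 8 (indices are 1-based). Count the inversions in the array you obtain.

Positions 7 and 8 hold 35 and 15; after swapping, the array is [19, 10, 13, 27, 16, 31, 15, 35].
Count, for each position, how many later elements it exceeds:
19: 4
10: 0
13: 0
27: 2
16: 1
31: 1
15: 0
35: 0
Sum: 4 + 0 + 0 + 2 + 1 + 1 + 0 + 0 = 8

8 inversions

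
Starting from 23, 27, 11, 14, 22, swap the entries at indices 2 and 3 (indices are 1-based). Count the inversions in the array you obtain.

5

Positions 2 and 3 hold 27 and 11; after swapping, the array is [23, 11, 27, 14, 22].
Element-by-element contributions:
23: 3
11: 0
27: 2
14: 0
22: 0
Sum: 3 + 0 + 2 + 0 + 0 = 5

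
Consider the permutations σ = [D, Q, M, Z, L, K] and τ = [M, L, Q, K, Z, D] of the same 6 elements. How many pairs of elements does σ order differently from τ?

Discordant pairs: 9

Assign each item its position (1..6) in the first ordering, then rewrite the second ordering as that position sequence:
positions: D→1, Q→2, M→3, Z→4, L→5, K→6
second ordering as positions: [3, 5, 2, 6, 4, 1]
Discordant pairs = inversions in this position sequence.
3: 2, 1 → 2
5: 2, 4, 1 → 3
2: 1 → 1
6: 4, 1 → 2
4: 1 → 1
1: 0
Total: 2 + 3 + 1 + 2 + 1 + 0 = 9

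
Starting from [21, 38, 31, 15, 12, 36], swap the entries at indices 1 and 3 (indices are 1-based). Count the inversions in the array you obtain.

Positions 1 and 3 hold 21 and 31; after swapping, the array is [31, 38, 21, 15, 12, 36].
Element-by-element contributions:
31 → 21, 15, 12 → 3
38 → 21, 15, 12, 36 → 4
21 → 15, 12 → 2
15 → 12 → 1
12 → none → 0
36 → none → 0
Sum: 3 + 4 + 2 + 1 + 0 + 0 = 10

10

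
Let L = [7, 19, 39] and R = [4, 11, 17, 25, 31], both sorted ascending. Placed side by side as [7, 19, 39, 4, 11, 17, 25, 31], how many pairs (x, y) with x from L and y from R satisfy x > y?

Take each right-half value and tally the left-half values above it:
r = 4: 7, 19, 39 → 3
r = 11: 19, 39 → 2
r = 17: 19, 39 → 2
r = 25: 39 → 1
r = 31: 39 → 1
Cross-inversions: 3 + 2 + 2 + 1 + 1 = 9

9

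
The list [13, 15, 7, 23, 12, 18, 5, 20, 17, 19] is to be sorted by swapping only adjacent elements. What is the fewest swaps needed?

Adjacent swaps: 18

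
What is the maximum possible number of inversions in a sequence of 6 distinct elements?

A reversed (strictly descending) arrangement makes every pair an inversion, giving C(6, 2) inversions.
C(6, 2) = 6·5/2 = 15

15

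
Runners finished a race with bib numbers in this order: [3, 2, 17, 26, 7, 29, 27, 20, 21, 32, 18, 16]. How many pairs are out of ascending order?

24 out-of-order pairs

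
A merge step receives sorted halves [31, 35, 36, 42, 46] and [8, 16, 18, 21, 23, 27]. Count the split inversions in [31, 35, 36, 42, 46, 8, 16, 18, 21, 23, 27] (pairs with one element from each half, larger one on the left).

30

Take each right-half value and tally the left-half values above it:
r = 8: 31, 35, 36, 42, 46 → 5
r = 16: 31, 35, 36, 42, 46 → 5
r = 18: 31, 35, 36, 42, 46 → 5
r = 21: 31, 35, 36, 42, 46 → 5
r = 23: 31, 35, 36, 42, 46 → 5
r = 27: 31, 35, 36, 42, 46 → 5
Cross-inversions: 5 + 5 + 5 + 5 + 5 + 5 = 30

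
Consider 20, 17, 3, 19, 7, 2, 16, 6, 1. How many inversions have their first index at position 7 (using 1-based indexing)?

2

The element at index 7 is 16.
Elements after it: 6, 1
Those smaller than 16: 6, 1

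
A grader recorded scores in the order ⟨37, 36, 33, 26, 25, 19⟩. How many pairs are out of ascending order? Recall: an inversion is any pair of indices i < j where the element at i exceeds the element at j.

15 inversions

Count, for each position, how many later elements it exceeds:
37 → 36, 33, 26, 25, 19 → 5
36 → 33, 26, 25, 19 → 4
33 → 26, 25, 19 → 3
26 → 25, 19 → 2
25 → 19 → 1
19 → none → 0
Sum: 5 + 4 + 3 + 2 + 1 + 0 = 15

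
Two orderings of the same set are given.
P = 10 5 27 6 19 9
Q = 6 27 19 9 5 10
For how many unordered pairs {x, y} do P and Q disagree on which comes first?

10 disagreeing pairs

Assign each item its position (1..6) in the first ordering, then rewrite the second ordering as that position sequence:
positions: 10→1, 5→2, 27→3, 6→4, 19→5, 9→6
second ordering as positions: [4, 3, 5, 6, 2, 1]
Discordant pairs = inversions in this position sequence.
4: 3, 2, 1 → 3
3: 2, 1 → 2
5: 2, 1 → 2
6: 2, 1 → 2
2: 1 → 1
1: 0
Total: 3 + 2 + 2 + 2 + 1 + 0 = 10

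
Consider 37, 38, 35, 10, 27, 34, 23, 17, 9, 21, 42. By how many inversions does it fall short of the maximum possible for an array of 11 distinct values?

Maximum inversions for 11 distinct elements is C(11, 2) = 11·10/2 = 55.
Current inversions — for each element, count later smaller elements:
37: 8
38: 8
35: 7
10: 1
27: 4
34: 4
23: 3
17: 1
9: 0
21: 0
42: 0
Current total: 8 + 8 + 7 + 1 + 4 + 4 + 3 + 1 + 0 + 0 + 0 = 36
Shortfall: 55 − 36 = 19

19 inversions short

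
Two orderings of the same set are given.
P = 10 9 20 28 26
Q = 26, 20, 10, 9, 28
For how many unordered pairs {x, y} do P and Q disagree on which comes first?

6

Assign each item its position (1..5) in the first ordering, then rewrite the second ordering as that position sequence:
positions: 10→1, 9→2, 20→3, 28→4, 26→5
second ordering as positions: [5, 3, 1, 2, 4]
Discordant pairs = inversions in this position sequence.
5: 3, 1, 2, 4 → 4
3: 1, 2 → 2
1: 0
2: 0
4: 0
Total: 4 + 2 + 0 + 0 + 0 = 6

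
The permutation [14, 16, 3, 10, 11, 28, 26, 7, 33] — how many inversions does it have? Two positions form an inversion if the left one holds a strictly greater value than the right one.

Element-by-element contributions:
14: 4
16: 4
3: 0
10: 1
11: 1
28: 2
26: 1
7: 0
33: 0
Sum: 4 + 4 + 0 + 1 + 1 + 2 + 1 + 0 + 0 = 13

13 out-of-order pairs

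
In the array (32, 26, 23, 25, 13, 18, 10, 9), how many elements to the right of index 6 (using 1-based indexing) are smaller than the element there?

2

The element at index 6 is 18.
Elements after it: 10, 9
Those smaller than 18: 10, 9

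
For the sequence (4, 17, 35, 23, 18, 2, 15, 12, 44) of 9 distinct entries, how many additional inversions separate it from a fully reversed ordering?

19

Maximum inversions for 9 distinct elements is C(9, 2) = 9·8/2 = 36.
Current inversions — for each element, count later smaller elements:
4: 1
17: 3
35: 5
23: 4
18: 3
2: 0
15: 1
12: 0
44: 0
Current total: 1 + 3 + 5 + 4 + 3 + 0 + 1 + 0 + 0 = 17
Shortfall: 36 − 17 = 19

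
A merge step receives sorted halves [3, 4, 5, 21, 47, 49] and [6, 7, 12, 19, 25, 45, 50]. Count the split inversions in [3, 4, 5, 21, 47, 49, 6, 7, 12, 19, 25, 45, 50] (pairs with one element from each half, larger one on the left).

Take each right-half value and tally the left-half values above it:
r = 6: 21, 47, 49 → 3
r = 7: 21, 47, 49 → 3
r = 12: 21, 47, 49 → 3
r = 19: 21, 47, 49 → 3
r = 25: 47, 49 → 2
r = 45: 47, 49 → 2
r = 50: none → 0
Cross-inversions: 3 + 3 + 3 + 3 + 2 + 2 + 0 = 16

16 split inversions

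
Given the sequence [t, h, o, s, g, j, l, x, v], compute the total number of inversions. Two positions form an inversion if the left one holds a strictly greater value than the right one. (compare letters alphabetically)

Element-by-element contributions:
t → h, o, s, g, j, l → 6
h → g → 1
o → g, j, l → 3
s → g, j, l → 3
g → none → 0
j → none → 0
l → none → 0
x → v → 1
v → none → 0
Sum: 6 + 1 + 3 + 3 + 0 + 0 + 0 + 1 + 0 = 14

14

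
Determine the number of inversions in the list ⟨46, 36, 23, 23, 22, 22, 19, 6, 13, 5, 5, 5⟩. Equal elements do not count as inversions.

60

Sweep left to right; for each value list the smaller values that follow it:
46: 11
36: 10
23: 8
23: 8
22: 6
22: 6
19: 5
6: 3
13: 3
5: 0
5: 0
5: 0
Sum: 11 + 10 + 8 + 8 + 6 + 6 + 5 + 3 + 3 + 0 + 0 + 0 = 60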